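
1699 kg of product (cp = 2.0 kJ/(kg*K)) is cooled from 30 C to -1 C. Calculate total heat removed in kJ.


dT = 30 - (-1) = 31 K
Q = m * cp * dT = 1699 * 2.0 * 31
Q = 105338 kJ

105338


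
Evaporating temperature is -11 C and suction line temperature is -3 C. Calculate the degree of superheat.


Superheat = T_suction - T_evap
Superheat = -3 - (-11)
Superheat = 8 K

8


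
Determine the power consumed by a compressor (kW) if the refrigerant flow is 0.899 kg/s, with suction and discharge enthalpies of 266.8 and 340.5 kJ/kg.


dh = 340.5 - 266.8 = 73.7 kJ/kg
W = m_dot * dh = 0.899 * 73.7 = 66.26 kW

66.26


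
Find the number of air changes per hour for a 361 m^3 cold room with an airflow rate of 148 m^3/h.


ACH = flow / volume
ACH = 148 / 361
ACH = 0.41

0.41


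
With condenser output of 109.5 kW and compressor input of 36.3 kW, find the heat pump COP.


COP_hp = Q_cond / W
COP_hp = 109.5 / 36.3
COP_hp = 3.017

3.017


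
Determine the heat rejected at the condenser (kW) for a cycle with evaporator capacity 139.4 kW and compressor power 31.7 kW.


Q_cond = Q_evap + W
Q_cond = 139.4 + 31.7
Q_cond = 171.1 kW

171.1


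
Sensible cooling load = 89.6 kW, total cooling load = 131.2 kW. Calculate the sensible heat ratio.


SHR = Q_sensible / Q_total
SHR = 89.6 / 131.2
SHR = 0.683

0.683


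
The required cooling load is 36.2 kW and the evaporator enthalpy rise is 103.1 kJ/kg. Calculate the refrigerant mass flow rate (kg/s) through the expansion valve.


m_dot = Q / dh
m_dot = 36.2 / 103.1
m_dot = 0.3511 kg/s

0.3511


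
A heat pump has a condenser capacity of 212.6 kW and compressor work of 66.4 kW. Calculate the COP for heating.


COP_hp = Q_cond / W
COP_hp = 212.6 / 66.4
COP_hp = 3.202

3.202


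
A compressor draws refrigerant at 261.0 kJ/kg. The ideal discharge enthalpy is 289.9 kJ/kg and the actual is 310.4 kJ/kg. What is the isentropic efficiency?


dh_ideal = 289.9 - 261.0 = 28.9 kJ/kg
dh_actual = 310.4 - 261.0 = 49.4 kJ/kg
eta_s = dh_ideal / dh_actual = 28.9 / 49.4
eta_s = 0.585

0.585


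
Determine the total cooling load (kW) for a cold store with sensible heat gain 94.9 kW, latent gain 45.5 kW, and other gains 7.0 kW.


Q_total = Q_s + Q_l + Q_misc
Q_total = 94.9 + 45.5 + 7.0
Q_total = 147.4 kW

147.4


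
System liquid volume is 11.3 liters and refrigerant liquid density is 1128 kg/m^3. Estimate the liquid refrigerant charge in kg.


Charge = V * rho / 1000
Charge = 11.3 * 1128 / 1000
Charge = 12.75 kg

12.75


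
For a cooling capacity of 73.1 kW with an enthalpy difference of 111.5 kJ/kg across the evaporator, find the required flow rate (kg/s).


m_dot = Q / dh
m_dot = 73.1 / 111.5
m_dot = 0.6556 kg/s

0.6556


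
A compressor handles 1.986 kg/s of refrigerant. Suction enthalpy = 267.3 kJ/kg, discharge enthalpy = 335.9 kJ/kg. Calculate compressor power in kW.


dh = 335.9 - 267.3 = 68.6 kJ/kg
W = m_dot * dh = 1.986 * 68.6 = 136.24 kW

136.24


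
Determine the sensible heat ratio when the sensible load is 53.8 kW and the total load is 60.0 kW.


SHR = Q_sensible / Q_total
SHR = 53.8 / 60.0
SHR = 0.897

0.897


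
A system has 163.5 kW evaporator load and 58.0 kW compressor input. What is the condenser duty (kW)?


Q_cond = Q_evap + W
Q_cond = 163.5 + 58.0
Q_cond = 221.5 kW

221.5


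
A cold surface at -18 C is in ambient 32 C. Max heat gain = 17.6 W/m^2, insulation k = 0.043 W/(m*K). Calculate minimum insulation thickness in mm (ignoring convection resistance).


dT = 32 - (-18) = 50 K
thickness = k * dT / q_max * 1000
thickness = 0.043 * 50 / 17.6 * 1000
thickness = 122.2 mm

122.2


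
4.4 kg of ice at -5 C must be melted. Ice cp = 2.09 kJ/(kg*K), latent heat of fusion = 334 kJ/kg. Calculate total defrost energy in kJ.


Sensible heat = cp * dT = 2.09 * 5 = 10.45 kJ/kg
Total per kg = 10.45 + 334 = 344.45 kJ/kg
Q = m * total = 4.4 * 344.45
Q = 1515.6 kJ

1515.6


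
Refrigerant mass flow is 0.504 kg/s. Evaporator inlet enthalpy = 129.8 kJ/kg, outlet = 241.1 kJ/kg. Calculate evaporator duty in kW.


dh = 241.1 - 129.8 = 111.3 kJ/kg
Q_evap = m_dot * dh = 0.504 * 111.3
Q_evap = 56.1 kW

56.1


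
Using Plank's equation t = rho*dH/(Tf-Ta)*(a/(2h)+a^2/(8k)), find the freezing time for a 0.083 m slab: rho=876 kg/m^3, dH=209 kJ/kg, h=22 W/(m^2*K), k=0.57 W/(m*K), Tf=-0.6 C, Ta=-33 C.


dT = -0.6 - (-33) = 32.4 K
term1 = a/(2h) = 0.083/(2*22) = 0.001886363636
term2 = a^2/(8k) = 0.083^2/(8*0.57) = 0.001510745614
t = rho*dH*1000/dT * (term1 + term2)
t = 876*209*1000/32.4 * (0.001886363636 + 0.001510745614)
t = 19196 s

19196


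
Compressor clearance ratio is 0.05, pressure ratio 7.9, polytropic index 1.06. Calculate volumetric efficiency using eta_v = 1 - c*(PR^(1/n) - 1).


PR^(1/n) = 7.9^(1/1.06) = 7.02777762
eta_v = 1 - 0.05 * (7.02777762 - 1)
eta_v = 0.6986

0.6986


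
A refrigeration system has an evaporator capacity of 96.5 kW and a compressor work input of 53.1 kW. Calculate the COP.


COP = Q_evap / W
COP = 96.5 / 53.1
COP = 1.817

1.817


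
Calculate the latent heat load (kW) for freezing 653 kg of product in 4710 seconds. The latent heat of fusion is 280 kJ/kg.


Q_lat = m * h_fg / t
Q_lat = 653 * 280 / 4710
Q_lat = 38.82 kW

38.82


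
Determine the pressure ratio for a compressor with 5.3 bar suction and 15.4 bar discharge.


PR = P_high / P_low
PR = 15.4 / 5.3
PR = 2.906

2.906


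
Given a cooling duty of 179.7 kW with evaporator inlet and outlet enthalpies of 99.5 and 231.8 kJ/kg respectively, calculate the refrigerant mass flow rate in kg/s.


dh = 231.8 - 99.5 = 132.3 kJ/kg
m_dot = Q / dh = 179.7 / 132.3 = 1.3583 kg/s

1.3583


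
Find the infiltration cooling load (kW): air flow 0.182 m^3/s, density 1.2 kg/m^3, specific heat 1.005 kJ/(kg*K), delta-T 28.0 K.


Q = V_dot * rho * cp * dT
Q = 0.182 * 1.2 * 1.005 * 28.0
Q = 6.146 kW

6.146


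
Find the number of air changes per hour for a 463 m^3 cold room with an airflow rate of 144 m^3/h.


ACH = flow / volume
ACH = 144 / 463
ACH = 0.311

0.311


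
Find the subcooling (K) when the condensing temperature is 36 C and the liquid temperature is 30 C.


Subcooling = T_cond - T_liquid
Subcooling = 36 - 30
Subcooling = 6 K

6


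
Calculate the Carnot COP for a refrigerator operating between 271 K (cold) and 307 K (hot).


dT = 307 - 271 = 36 K
COP_carnot = T_cold / dT = 271 / 36
COP_carnot = 7.528

7.528


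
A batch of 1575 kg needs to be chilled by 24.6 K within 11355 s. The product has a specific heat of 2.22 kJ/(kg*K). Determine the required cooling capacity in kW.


Q = m * cp * dT / t
Q = 1575 * 2.22 * 24.6 / 11355
Q = 7.575 kW

7.575


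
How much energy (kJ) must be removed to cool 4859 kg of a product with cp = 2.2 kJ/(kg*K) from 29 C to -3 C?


dT = 29 - (-3) = 32 K
Q = m * cp * dT = 4859 * 2.2 * 32
Q = 342074 kJ

342074


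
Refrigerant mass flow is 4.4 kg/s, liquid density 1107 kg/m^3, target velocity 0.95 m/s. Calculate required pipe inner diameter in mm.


A = m_dot / (rho * v) = 4.4 / (1107 * 0.95) = 0.004183901488 m^2
d = sqrt(4*A/pi) * 1000
d = 73.0 mm

73.0


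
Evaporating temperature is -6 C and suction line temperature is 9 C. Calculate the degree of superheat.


Superheat = T_suction - T_evap
Superheat = 9 - (-6)
Superheat = 15 K

15


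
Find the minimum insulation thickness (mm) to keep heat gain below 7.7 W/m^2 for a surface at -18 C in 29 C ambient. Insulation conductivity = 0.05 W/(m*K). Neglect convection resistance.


dT = 29 - (-18) = 47 K
thickness = k * dT / q_max * 1000
thickness = 0.05 * 47 / 7.7 * 1000
thickness = 305.2 mm

305.2


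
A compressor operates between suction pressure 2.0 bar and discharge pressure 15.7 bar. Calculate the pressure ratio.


PR = P_high / P_low
PR = 15.7 / 2.0
PR = 7.85

7.85


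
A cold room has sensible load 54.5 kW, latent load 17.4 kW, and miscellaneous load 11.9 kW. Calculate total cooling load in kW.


Q_total = Q_s + Q_l + Q_misc
Q_total = 54.5 + 17.4 + 11.9
Q_total = 83.8 kW

83.8


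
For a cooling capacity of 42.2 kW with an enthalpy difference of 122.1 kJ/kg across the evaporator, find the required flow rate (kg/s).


m_dot = Q / dh
m_dot = 42.2 / 122.1
m_dot = 0.3456 kg/s

0.3456


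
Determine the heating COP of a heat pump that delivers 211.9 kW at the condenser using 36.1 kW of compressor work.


COP_hp = Q_cond / W
COP_hp = 211.9 / 36.1
COP_hp = 5.87

5.87


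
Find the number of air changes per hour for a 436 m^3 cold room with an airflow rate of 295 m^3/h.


ACH = flow / volume
ACH = 295 / 436
ACH = 0.677

0.677


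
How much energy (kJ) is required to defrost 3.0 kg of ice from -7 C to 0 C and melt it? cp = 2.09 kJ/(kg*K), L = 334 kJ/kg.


Sensible heat = cp * dT = 2.09 * 7 = 14.63 kJ/kg
Total per kg = 14.63 + 334 = 348.63 kJ/kg
Q = m * total = 3.0 * 348.63
Q = 1045.9 kJ

1045.9


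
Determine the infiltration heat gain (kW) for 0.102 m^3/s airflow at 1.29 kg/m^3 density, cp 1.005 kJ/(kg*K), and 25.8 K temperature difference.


Q = V_dot * rho * cp * dT
Q = 0.102 * 1.29 * 1.005 * 25.8
Q = 3.412 kW

3.412


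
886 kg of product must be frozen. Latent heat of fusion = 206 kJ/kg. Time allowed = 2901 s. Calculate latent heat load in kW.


Q_lat = m * h_fg / t
Q_lat = 886 * 206 / 2901
Q_lat = 62.91 kW

62.91


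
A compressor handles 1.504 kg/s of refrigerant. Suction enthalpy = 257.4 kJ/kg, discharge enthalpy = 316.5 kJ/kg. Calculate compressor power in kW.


dh = 316.5 - 257.4 = 59.1 kJ/kg
W = m_dot * dh = 1.504 * 59.1 = 88.89 kW

88.89


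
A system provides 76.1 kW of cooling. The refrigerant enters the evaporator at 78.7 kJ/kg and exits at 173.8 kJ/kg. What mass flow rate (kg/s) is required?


dh = 173.8 - 78.7 = 95.1 kJ/kg
m_dot = Q / dh = 76.1 / 95.1 = 0.8002 kg/s

0.8002


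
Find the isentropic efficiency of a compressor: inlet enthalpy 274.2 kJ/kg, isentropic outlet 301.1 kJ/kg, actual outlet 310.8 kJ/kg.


dh_ideal = 301.1 - 274.2 = 26.9 kJ/kg
dh_actual = 310.8 - 274.2 = 36.6 kJ/kg
eta_s = dh_ideal / dh_actual = 26.9 / 36.6
eta_s = 0.735

0.735


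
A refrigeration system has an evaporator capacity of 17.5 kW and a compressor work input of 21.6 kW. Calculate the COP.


COP = Q_evap / W
COP = 17.5 / 21.6
COP = 0.81

0.81


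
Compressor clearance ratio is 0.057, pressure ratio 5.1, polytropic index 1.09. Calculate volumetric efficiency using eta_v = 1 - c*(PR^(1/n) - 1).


PR^(1/n) = 5.1^(1/1.09) = 4.45807069
eta_v = 1 - 0.057 * (4.45807069 - 1)
eta_v = 0.8029

0.8029


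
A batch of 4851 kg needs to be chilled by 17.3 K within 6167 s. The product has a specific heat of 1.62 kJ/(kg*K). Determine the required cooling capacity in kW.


Q = m * cp * dT / t
Q = 4851 * 1.62 * 17.3 / 6167
Q = 22.045 kW

22.045


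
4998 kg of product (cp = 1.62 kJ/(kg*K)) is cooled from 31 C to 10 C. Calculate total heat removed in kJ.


dT = 31 - (10) = 21 K
Q = m * cp * dT = 4998 * 1.62 * 21
Q = 170032 kJ

170032


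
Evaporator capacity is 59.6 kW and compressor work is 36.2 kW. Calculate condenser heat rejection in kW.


Q_cond = Q_evap + W
Q_cond = 59.6 + 36.2
Q_cond = 95.8 kW

95.8


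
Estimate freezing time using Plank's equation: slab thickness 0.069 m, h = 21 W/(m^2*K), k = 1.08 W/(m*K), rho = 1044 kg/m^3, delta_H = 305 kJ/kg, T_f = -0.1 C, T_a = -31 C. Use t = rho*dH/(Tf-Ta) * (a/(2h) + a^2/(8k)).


dT = -0.1 - (-31) = 30.9 K
term1 = a/(2h) = 0.069/(2*21) = 0.001642857143
term2 = a^2/(8k) = 0.069^2/(8*1.08) = 0.0005510416667
t = rho*dH*1000/dT * (term1 + term2)
t = 1044*305*1000/30.9 * (0.001642857143 + 0.0005510416667)
t = 22608 s

22608


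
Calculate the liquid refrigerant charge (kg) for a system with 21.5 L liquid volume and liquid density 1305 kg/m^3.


Charge = V * rho / 1000
Charge = 21.5 * 1305 / 1000
Charge = 28.06 kg

28.06


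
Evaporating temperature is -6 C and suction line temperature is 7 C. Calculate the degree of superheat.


Superheat = T_suction - T_evap
Superheat = 7 - (-6)
Superheat = 13 K

13


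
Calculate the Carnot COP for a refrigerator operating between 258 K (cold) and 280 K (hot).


dT = 280 - 258 = 22 K
COP_carnot = T_cold / dT = 258 / 22
COP_carnot = 11.727

11.727


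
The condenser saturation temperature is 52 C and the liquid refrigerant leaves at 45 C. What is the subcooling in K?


Subcooling = T_cond - T_liquid
Subcooling = 52 - 45
Subcooling = 7 K

7


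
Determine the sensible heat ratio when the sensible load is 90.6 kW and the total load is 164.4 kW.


SHR = Q_sensible / Q_total
SHR = 90.6 / 164.4
SHR = 0.551

0.551


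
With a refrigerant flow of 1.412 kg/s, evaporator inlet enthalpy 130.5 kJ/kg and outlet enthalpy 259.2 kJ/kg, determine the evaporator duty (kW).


dh = 259.2 - 130.5 = 128.7 kJ/kg
Q_evap = m_dot * dh = 1.412 * 128.7
Q_evap = 181.72 kW

181.72


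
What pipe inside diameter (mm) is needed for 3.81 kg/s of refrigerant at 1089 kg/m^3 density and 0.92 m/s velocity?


A = m_dot / (rho * v) = 3.81 / (1089 * 0.92) = 0.003802850641 m^2
d = sqrt(4*A/pi) * 1000
d = 69.6 mm

69.6


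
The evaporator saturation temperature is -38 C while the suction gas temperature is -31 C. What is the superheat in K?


Superheat = T_suction - T_evap
Superheat = -31 - (-38)
Superheat = 7 K

7


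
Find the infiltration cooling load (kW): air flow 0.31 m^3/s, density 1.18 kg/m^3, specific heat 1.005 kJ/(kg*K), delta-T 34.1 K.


Q = V_dot * rho * cp * dT
Q = 0.31 * 1.18 * 1.005 * 34.1
Q = 12.536 kW

12.536


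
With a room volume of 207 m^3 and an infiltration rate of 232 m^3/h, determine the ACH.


ACH = flow / volume
ACH = 232 / 207
ACH = 1.121

1.121


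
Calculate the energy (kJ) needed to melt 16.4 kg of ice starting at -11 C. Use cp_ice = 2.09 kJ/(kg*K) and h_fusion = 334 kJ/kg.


Sensible heat = cp * dT = 2.09 * 11 = 22.99 kJ/kg
Total per kg = 22.99 + 334 = 356.99 kJ/kg
Q = m * total = 16.4 * 356.99
Q = 5854.6 kJ

5854.6


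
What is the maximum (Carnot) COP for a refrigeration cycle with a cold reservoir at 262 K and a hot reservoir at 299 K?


dT = 299 - 262 = 37 K
COP_carnot = T_cold / dT = 262 / 37
COP_carnot = 7.081

7.081


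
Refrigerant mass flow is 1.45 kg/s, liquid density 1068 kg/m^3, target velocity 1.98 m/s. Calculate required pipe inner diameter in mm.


A = m_dot / (rho * v) = 1.45 / (1068 * 1.98) = 0.0006856959104 m^2
d = sqrt(4*A/pi) * 1000
d = 29.5 mm

29.5


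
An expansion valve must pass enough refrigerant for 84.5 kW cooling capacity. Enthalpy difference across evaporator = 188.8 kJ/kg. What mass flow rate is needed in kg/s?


m_dot = Q / dh
m_dot = 84.5 / 188.8
m_dot = 0.4476 kg/s

0.4476


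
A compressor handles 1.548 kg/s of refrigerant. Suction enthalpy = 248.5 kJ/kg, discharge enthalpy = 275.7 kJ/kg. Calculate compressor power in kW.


dh = 275.7 - 248.5 = 27.2 kJ/kg
W = m_dot * dh = 1.548 * 27.2 = 42.11 kW

42.11


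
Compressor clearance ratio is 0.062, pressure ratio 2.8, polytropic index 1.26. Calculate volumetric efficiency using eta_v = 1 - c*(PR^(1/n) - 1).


PR^(1/n) = 2.8^(1/1.26) = 2.26405684
eta_v = 1 - 0.062 * (2.26405684 - 1)
eta_v = 0.9216

0.9216


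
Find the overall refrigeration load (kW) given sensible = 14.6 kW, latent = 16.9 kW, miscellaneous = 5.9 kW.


Q_total = Q_s + Q_l + Q_misc
Q_total = 14.6 + 16.9 + 5.9
Q_total = 37.4 kW

37.4


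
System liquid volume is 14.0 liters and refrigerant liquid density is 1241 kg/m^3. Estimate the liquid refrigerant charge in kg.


Charge = V * rho / 1000
Charge = 14.0 * 1241 / 1000
Charge = 17.37 kg

17.37


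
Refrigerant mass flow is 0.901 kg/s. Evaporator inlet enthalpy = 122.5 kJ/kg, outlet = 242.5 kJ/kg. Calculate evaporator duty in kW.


dh = 242.5 - 122.5 = 120.0 kJ/kg
Q_evap = m_dot * dh = 0.901 * 120.0
Q_evap = 108.12 kW

108.12


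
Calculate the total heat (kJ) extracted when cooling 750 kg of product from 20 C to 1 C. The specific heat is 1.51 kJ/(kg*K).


dT = 20 - (1) = 19 K
Q = m * cp * dT = 750 * 1.51 * 19
Q = 21518 kJ

21518


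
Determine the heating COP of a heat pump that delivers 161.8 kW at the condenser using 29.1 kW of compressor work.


COP_hp = Q_cond / W
COP_hp = 161.8 / 29.1
COP_hp = 5.56

5.56


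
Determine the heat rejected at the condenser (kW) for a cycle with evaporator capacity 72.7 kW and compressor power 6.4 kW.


Q_cond = Q_evap + W
Q_cond = 72.7 + 6.4
Q_cond = 79.1 kW

79.1


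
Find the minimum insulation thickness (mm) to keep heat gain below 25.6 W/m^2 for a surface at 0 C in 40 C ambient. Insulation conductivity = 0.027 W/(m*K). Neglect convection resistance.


dT = 40 - (0) = 40 K
thickness = k * dT / q_max * 1000
thickness = 0.027 * 40 / 25.6 * 1000
thickness = 42.2 mm

42.2


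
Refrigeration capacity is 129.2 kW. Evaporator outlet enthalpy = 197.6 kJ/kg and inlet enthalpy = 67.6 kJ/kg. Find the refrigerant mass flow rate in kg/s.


dh = 197.6 - 67.6 = 130.0 kJ/kg
m_dot = Q / dh = 129.2 / 130.0 = 0.9938 kg/s

0.9938


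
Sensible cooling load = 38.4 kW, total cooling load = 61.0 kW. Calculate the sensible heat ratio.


SHR = Q_sensible / Q_total
SHR = 38.4 / 61.0
SHR = 0.63

0.63


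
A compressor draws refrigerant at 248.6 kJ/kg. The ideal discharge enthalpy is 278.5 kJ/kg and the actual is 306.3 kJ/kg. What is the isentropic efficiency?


dh_ideal = 278.5 - 248.6 = 29.9 kJ/kg
dh_actual = 306.3 - 248.6 = 57.7 kJ/kg
eta_s = dh_ideal / dh_actual = 29.9 / 57.7
eta_s = 0.5182

0.5182


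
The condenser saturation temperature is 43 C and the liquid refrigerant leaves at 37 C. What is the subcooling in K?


Subcooling = T_cond - T_liquid
Subcooling = 43 - 37
Subcooling = 6 K

6


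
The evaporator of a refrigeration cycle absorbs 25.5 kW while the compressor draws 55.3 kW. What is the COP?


COP = Q_evap / W
COP = 25.5 / 55.3
COP = 0.461

0.461


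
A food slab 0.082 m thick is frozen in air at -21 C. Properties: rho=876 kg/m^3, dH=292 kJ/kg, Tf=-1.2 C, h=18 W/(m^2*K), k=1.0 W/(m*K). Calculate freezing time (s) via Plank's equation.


dT = -1.2 - (-21) = 19.8 K
term1 = a/(2h) = 0.082/(2*18) = 0.002277777778
term2 = a^2/(8k) = 0.082^2/(8*1.0) = 0.0008405
t = rho*dH*1000/dT * (term1 + term2)
t = 876*292*1000/19.8 * (0.002277777778 + 0.0008405)
t = 40284 s

40284


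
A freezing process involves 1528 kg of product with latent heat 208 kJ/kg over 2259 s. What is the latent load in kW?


Q_lat = m * h_fg / t
Q_lat = 1528 * 208 / 2259
Q_lat = 140.69 kW

140.69


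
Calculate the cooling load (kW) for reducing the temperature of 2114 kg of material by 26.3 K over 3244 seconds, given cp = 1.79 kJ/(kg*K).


Q = m * cp * dT / t
Q = 2114 * 1.79 * 26.3 / 3244
Q = 30.678 kW

30.678


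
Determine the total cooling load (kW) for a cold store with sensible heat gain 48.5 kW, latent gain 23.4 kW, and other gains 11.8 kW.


Q_total = Q_s + Q_l + Q_misc
Q_total = 48.5 + 23.4 + 11.8
Q_total = 83.7 kW

83.7


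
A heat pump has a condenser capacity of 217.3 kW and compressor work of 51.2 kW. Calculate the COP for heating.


COP_hp = Q_cond / W
COP_hp = 217.3 / 51.2
COP_hp = 4.244

4.244


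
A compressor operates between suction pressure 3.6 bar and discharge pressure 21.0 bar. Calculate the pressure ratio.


PR = P_high / P_low
PR = 21.0 / 3.6
PR = 5.833

5.833


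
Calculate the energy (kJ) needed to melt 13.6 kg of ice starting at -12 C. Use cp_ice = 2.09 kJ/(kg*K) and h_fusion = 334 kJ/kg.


Sensible heat = cp * dT = 2.09 * 12 = 25.08 kJ/kg
Total per kg = 25.08 + 334 = 359.08 kJ/kg
Q = m * total = 13.6 * 359.08
Q = 4883.5 kJ

4883.5


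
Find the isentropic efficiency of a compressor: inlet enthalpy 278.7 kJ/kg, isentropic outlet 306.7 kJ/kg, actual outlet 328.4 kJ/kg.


dh_ideal = 306.7 - 278.7 = 28.0 kJ/kg
dh_actual = 328.4 - 278.7 = 49.7 kJ/kg
eta_s = dh_ideal / dh_actual = 28.0 / 49.7
eta_s = 0.5634

0.5634


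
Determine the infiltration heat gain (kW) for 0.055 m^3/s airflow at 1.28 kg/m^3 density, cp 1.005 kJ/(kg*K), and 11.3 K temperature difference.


Q = V_dot * rho * cp * dT
Q = 0.055 * 1.28 * 1.005 * 11.3
Q = 0.799 kW

0.799


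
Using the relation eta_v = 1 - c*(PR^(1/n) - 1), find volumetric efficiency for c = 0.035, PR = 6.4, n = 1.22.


PR^(1/n) = 6.4^(1/1.22) = 4.57934388
eta_v = 1 - 0.035 * (4.57934388 - 1)
eta_v = 0.8747

0.8747


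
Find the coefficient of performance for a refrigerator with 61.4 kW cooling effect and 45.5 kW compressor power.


COP = Q_evap / W
COP = 61.4 / 45.5
COP = 1.349

1.349


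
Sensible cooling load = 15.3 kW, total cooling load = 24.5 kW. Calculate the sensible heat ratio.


SHR = Q_sensible / Q_total
SHR = 15.3 / 24.5
SHR = 0.624

0.624


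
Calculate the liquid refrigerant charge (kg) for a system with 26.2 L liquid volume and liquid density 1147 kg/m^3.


Charge = V * rho / 1000
Charge = 26.2 * 1147 / 1000
Charge = 30.05 kg

30.05


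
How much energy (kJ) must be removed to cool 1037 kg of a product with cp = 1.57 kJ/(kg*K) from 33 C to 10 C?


dT = 33 - (10) = 23 K
Q = m * cp * dT = 1037 * 1.57 * 23
Q = 37446 kJ

37446


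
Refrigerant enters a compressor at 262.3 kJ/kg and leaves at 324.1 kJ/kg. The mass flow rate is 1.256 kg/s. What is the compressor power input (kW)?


dh = 324.1 - 262.3 = 61.8 kJ/kg
W = m_dot * dh = 1.256 * 61.8 = 77.62 kW

77.62


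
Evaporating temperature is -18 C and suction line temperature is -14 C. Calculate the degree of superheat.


Superheat = T_suction - T_evap
Superheat = -14 - (-18)
Superheat = 4 K

4


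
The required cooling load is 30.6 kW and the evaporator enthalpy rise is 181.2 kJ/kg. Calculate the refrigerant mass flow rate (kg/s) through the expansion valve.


m_dot = Q / dh
m_dot = 30.6 / 181.2
m_dot = 0.1689 kg/s

0.1689


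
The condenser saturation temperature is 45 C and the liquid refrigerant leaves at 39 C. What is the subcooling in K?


Subcooling = T_cond - T_liquid
Subcooling = 45 - 39
Subcooling = 6 K

6


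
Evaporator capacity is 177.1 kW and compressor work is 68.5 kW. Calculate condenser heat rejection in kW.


Q_cond = Q_evap + W
Q_cond = 177.1 + 68.5
Q_cond = 245.6 kW

245.6


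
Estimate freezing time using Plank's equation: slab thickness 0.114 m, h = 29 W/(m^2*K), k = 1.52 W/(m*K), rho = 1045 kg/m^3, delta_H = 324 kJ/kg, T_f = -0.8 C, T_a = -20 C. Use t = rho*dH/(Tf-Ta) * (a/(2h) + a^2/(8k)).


dT = -0.8 - (-20) = 19.2 K
term1 = a/(2h) = 0.114/(2*29) = 0.001965517241
term2 = a^2/(8k) = 0.114^2/(8*1.52) = 0.00106875
t = rho*dH*1000/dT * (term1 + term2)
t = 1045*324*1000/19.2 * (0.001965517241 + 0.00106875)
t = 53507 s

53507


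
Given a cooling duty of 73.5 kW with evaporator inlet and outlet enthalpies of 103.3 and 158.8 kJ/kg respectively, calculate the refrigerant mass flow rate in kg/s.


dh = 158.8 - 103.3 = 55.5 kJ/kg
m_dot = Q / dh = 73.5 / 55.5 = 1.3243 kg/s

1.3243


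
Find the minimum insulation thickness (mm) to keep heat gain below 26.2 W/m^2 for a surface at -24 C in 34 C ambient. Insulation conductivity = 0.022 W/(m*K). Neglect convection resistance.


dT = 34 - (-24) = 58 K
thickness = k * dT / q_max * 1000
thickness = 0.022 * 58 / 26.2 * 1000
thickness = 48.7 mm

48.7


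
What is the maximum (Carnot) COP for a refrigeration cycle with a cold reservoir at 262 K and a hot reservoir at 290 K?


dT = 290 - 262 = 28 K
COP_carnot = T_cold / dT = 262 / 28
COP_carnot = 9.357

9.357


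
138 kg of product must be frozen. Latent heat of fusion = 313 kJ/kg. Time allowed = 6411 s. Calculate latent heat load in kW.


Q_lat = m * h_fg / t
Q_lat = 138 * 313 / 6411
Q_lat = 6.74 kW

6.74


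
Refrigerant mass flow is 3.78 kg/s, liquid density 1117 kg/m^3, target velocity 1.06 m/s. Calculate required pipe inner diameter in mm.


A = m_dot / (rho * v) = 3.78 / (1117 * 1.06) = 0.00319251364 m^2
d = sqrt(4*A/pi) * 1000
d = 63.8 mm

63.8


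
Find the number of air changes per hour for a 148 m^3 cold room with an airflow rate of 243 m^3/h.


ACH = flow / volume
ACH = 243 / 148
ACH = 1.642

1.642


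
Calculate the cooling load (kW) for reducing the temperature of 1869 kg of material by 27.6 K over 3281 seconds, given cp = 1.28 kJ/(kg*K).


Q = m * cp * dT / t
Q = 1869 * 1.28 * 27.6 / 3281
Q = 20.124 kW

20.124


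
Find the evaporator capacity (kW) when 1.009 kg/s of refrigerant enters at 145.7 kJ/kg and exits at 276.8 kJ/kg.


dh = 276.8 - 145.7 = 131.1 kJ/kg
Q_evap = m_dot * dh = 1.009 * 131.1
Q_evap = 132.28 kW

132.28


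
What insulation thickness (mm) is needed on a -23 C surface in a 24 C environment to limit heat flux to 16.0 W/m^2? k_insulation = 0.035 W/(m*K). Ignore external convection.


dT = 24 - (-23) = 47 K
thickness = k * dT / q_max * 1000
thickness = 0.035 * 47 / 16.0 * 1000
thickness = 102.8 mm

102.8


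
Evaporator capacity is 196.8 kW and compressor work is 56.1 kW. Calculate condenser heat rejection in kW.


Q_cond = Q_evap + W
Q_cond = 196.8 + 56.1
Q_cond = 252.9 kW

252.9


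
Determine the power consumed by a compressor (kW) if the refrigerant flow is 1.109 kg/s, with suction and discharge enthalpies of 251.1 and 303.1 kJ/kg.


dh = 303.1 - 251.1 = 52.0 kJ/kg
W = m_dot * dh = 1.109 * 52.0 = 57.67 kW

57.67


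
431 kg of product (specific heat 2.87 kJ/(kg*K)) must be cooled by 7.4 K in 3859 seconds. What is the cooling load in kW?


Q = m * cp * dT / t
Q = 431 * 2.87 * 7.4 / 3859
Q = 2.372 kW

2.372


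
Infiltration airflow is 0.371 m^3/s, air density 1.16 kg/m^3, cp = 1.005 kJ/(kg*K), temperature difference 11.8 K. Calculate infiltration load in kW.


Q = V_dot * rho * cp * dT
Q = 0.371 * 1.16 * 1.005 * 11.8
Q = 5.104 kW

5.104


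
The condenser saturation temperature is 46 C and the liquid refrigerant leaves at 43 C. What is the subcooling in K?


Subcooling = T_cond - T_liquid
Subcooling = 46 - 43
Subcooling = 3 K

3


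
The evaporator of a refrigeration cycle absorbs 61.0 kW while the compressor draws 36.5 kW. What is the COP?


COP = Q_evap / W
COP = 61.0 / 36.5
COP = 1.671

1.671


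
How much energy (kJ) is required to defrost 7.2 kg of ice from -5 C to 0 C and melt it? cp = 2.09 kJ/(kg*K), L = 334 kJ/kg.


Sensible heat = cp * dT = 2.09 * 5 = 10.45 kJ/kg
Total per kg = 10.45 + 334 = 344.45 kJ/kg
Q = m * total = 7.2 * 344.45
Q = 2480.0 kJ

2480.0


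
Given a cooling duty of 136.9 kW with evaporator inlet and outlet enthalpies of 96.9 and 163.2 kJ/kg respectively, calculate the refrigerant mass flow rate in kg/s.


dh = 163.2 - 96.9 = 66.3 kJ/kg
m_dot = Q / dh = 136.9 / 66.3 = 2.0649 kg/s

2.0649


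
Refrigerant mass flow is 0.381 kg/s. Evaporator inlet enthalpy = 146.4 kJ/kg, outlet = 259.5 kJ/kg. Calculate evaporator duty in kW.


dh = 259.5 - 146.4 = 113.1 kJ/kg
Q_evap = m_dot * dh = 0.381 * 113.1
Q_evap = 43.09 kW

43.09


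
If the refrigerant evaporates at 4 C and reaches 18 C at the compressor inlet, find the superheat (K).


Superheat = T_suction - T_evap
Superheat = 18 - (4)
Superheat = 14 K

14


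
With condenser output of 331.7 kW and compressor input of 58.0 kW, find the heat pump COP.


COP_hp = Q_cond / W
COP_hp = 331.7 / 58.0
COP_hp = 5.719

5.719


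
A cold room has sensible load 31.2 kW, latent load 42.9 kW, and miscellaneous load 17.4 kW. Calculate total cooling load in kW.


Q_total = Q_s + Q_l + Q_misc
Q_total = 31.2 + 42.9 + 17.4
Q_total = 91.5 kW

91.5


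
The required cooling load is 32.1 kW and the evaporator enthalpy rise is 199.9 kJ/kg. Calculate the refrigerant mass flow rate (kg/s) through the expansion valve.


m_dot = Q / dh
m_dot = 32.1 / 199.9
m_dot = 0.1606 kg/s

0.1606


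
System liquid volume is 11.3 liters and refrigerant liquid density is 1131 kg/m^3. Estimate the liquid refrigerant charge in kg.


Charge = V * rho / 1000
Charge = 11.3 * 1131 / 1000
Charge = 12.78 kg

12.78


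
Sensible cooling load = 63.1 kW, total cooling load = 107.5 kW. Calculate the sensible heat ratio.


SHR = Q_sensible / Q_total
SHR = 63.1 / 107.5
SHR = 0.587

0.587


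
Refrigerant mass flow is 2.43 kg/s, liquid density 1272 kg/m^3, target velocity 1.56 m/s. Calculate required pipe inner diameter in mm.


A = m_dot / (rho * v) = 2.43 / (1272 * 1.56) = 0.001224600871 m^2
d = sqrt(4*A/pi) * 1000
d = 39.5 mm

39.5


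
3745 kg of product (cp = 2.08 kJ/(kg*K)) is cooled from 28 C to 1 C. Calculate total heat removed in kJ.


dT = 28 - (1) = 27 K
Q = m * cp * dT = 3745 * 2.08 * 27
Q = 210319 kJ

210319


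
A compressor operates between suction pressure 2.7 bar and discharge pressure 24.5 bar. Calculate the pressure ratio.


PR = P_high / P_low
PR = 24.5 / 2.7
PR = 9.074

9.074


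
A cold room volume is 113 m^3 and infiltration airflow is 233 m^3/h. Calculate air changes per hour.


ACH = flow / volume
ACH = 233 / 113
ACH = 2.062

2.062


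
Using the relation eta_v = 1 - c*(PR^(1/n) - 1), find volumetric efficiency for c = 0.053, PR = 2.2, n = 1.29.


PR^(1/n) = 2.2^(1/1.29) = 1.84265461
eta_v = 1 - 0.053 * (1.84265461 - 1)
eta_v = 0.9553

0.9553


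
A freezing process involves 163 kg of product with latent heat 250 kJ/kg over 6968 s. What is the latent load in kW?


Q_lat = m * h_fg / t
Q_lat = 163 * 250 / 6968
Q_lat = 5.85 kW

5.85


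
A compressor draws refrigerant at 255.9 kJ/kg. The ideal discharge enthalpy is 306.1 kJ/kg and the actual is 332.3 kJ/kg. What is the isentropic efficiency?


dh_ideal = 306.1 - 255.9 = 50.2 kJ/kg
dh_actual = 332.3 - 255.9 = 76.4 kJ/kg
eta_s = dh_ideal / dh_actual = 50.2 / 76.4
eta_s = 0.6571

0.6571


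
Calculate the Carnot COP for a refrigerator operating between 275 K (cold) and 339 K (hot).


dT = 339 - 275 = 64 K
COP_carnot = T_cold / dT = 275 / 64
COP_carnot = 4.297

4.297


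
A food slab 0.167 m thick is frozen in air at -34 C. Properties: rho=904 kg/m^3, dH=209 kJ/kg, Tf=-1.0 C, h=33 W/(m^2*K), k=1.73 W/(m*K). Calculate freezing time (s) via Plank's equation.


dT = -1.0 - (-34) = 33.0 K
term1 = a/(2h) = 0.167/(2*33) = 0.00253030303
term2 = a^2/(8k) = 0.167^2/(8*1.73) = 0.002015101156
t = rho*dH*1000/dT * (term1 + term2)
t = 904*209*1000/33.0 * (0.00253030303 + 0.002015101156)
t = 26024 s

26024


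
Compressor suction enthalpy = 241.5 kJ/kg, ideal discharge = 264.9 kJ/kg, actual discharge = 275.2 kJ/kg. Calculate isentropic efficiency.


dh_ideal = 264.9 - 241.5 = 23.4 kJ/kg
dh_actual = 275.2 - 241.5 = 33.7 kJ/kg
eta_s = dh_ideal / dh_actual = 23.4 / 33.7
eta_s = 0.6944

0.6944


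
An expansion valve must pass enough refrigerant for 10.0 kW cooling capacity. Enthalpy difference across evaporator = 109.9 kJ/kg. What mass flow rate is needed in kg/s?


m_dot = Q / dh
m_dot = 10.0 / 109.9
m_dot = 0.091 kg/s

0.091


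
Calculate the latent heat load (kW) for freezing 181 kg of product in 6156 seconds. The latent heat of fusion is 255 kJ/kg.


Q_lat = m * h_fg / t
Q_lat = 181 * 255 / 6156
Q_lat = 7.5 kW

7.5


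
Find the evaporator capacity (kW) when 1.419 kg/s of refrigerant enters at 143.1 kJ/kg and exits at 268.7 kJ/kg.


dh = 268.7 - 143.1 = 125.6 kJ/kg
Q_evap = m_dot * dh = 1.419 * 125.6
Q_evap = 178.23 kW

178.23


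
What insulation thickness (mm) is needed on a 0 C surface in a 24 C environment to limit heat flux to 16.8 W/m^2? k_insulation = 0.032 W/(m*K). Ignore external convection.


dT = 24 - (0) = 24 K
thickness = k * dT / q_max * 1000
thickness = 0.032 * 24 / 16.8 * 1000
thickness = 45.7 mm

45.7


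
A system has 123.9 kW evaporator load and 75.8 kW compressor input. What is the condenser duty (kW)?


Q_cond = Q_evap + W
Q_cond = 123.9 + 75.8
Q_cond = 199.7 kW

199.7


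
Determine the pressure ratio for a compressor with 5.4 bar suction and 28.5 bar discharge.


PR = P_high / P_low
PR = 28.5 / 5.4
PR = 5.278

5.278


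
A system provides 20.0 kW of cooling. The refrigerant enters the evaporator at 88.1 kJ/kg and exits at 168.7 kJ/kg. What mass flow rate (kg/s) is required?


dh = 168.7 - 88.1 = 80.6 kJ/kg
m_dot = Q / dh = 20.0 / 80.6 = 0.2481 kg/s

0.2481


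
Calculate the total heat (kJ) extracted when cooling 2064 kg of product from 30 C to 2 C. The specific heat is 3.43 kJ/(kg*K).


dT = 30 - (2) = 28 K
Q = m * cp * dT = 2064 * 3.43 * 28
Q = 198227 kJ

198227


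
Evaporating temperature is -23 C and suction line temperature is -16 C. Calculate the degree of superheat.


Superheat = T_suction - T_evap
Superheat = -16 - (-23)
Superheat = 7 K

7


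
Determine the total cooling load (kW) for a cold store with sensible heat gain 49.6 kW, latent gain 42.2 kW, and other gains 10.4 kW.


Q_total = Q_s + Q_l + Q_misc
Q_total = 49.6 + 42.2 + 10.4
Q_total = 102.2 kW

102.2


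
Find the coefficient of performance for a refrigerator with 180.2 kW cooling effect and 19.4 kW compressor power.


COP = Q_evap / W
COP = 180.2 / 19.4
COP = 9.289

9.289


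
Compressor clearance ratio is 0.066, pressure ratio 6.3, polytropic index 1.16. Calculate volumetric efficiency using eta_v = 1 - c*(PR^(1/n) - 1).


PR^(1/n) = 6.3^(1/1.16) = 4.88749899
eta_v = 1 - 0.066 * (4.88749899 - 1)
eta_v = 0.7434

0.7434


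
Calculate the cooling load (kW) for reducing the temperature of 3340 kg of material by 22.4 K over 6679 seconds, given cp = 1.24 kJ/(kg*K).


Q = m * cp * dT / t
Q = 3340 * 1.24 * 22.4 / 6679
Q = 13.89 kW

13.89


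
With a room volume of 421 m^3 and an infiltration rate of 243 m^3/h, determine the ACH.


ACH = flow / volume
ACH = 243 / 421
ACH = 0.577

0.577


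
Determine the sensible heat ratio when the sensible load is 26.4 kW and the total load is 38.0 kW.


SHR = Q_sensible / Q_total
SHR = 26.4 / 38.0
SHR = 0.695

0.695


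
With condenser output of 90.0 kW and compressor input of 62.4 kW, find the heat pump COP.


COP_hp = Q_cond / W
COP_hp = 90.0 / 62.4
COP_hp = 1.442

1.442


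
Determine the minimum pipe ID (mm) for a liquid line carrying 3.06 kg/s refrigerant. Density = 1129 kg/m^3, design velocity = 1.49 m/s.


A = m_dot / (rho * v) = 3.06 / (1129 * 1.49) = 0.001819035673 m^2
d = sqrt(4*A/pi) * 1000
d = 48.1 mm

48.1


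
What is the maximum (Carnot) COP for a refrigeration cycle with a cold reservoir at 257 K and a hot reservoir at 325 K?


dT = 325 - 257 = 68 K
COP_carnot = T_cold / dT = 257 / 68
COP_carnot = 3.779

3.779


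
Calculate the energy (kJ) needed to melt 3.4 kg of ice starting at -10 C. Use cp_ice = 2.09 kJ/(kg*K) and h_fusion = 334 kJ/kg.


Sensible heat = cp * dT = 2.09 * 10 = 20.9 kJ/kg
Total per kg = 20.9 + 334 = 354.9 kJ/kg
Q = m * total = 3.4 * 354.9
Q = 1206.7 kJ

1206.7


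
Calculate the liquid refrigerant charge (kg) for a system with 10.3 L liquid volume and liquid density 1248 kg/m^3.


Charge = V * rho / 1000
Charge = 10.3 * 1248 / 1000
Charge = 12.85 kg

12.85


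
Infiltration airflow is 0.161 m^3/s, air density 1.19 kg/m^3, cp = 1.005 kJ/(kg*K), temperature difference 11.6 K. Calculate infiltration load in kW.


Q = V_dot * rho * cp * dT
Q = 0.161 * 1.19 * 1.005 * 11.6
Q = 2.234 kW

2.234


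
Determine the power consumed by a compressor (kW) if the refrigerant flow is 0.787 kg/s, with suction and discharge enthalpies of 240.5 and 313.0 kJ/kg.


dh = 313.0 - 240.5 = 72.5 kJ/kg
W = m_dot * dh = 0.787 * 72.5 = 57.06 kW

57.06


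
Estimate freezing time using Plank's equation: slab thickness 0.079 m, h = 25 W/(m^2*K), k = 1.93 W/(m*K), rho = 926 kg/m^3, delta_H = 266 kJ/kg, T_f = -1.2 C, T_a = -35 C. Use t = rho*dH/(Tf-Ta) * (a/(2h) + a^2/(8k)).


dT = -1.2 - (-35) = 33.8 K
term1 = a/(2h) = 0.079/(2*25) = 0.00158
term2 = a^2/(8k) = 0.079^2/(8*1.93) = 0.0004042098446
t = rho*dH*1000/dT * (term1 + term2)
t = 926*266*1000/33.8 * (0.00158 + 0.0004042098446)
t = 14460 s

14460


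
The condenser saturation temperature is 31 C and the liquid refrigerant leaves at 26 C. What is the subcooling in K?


Subcooling = T_cond - T_liquid
Subcooling = 31 - 26
Subcooling = 5 K

5


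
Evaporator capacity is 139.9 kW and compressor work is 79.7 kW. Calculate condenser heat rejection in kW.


Q_cond = Q_evap + W
Q_cond = 139.9 + 79.7
Q_cond = 219.6 kW

219.6


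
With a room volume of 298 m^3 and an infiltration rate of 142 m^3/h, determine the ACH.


ACH = flow / volume
ACH = 142 / 298
ACH = 0.477

0.477


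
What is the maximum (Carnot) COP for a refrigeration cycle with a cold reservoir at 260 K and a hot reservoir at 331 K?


dT = 331 - 260 = 71 K
COP_carnot = T_cold / dT = 260 / 71
COP_carnot = 3.662

3.662


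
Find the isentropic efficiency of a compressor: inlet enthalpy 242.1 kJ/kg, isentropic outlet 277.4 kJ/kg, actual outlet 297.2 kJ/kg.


dh_ideal = 277.4 - 242.1 = 35.3 kJ/kg
dh_actual = 297.2 - 242.1 = 55.1 kJ/kg
eta_s = dh_ideal / dh_actual = 35.3 / 55.1
eta_s = 0.6407

0.6407


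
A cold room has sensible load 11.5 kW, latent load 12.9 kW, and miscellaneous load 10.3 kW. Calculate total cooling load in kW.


Q_total = Q_s + Q_l + Q_misc
Q_total = 11.5 + 12.9 + 10.3
Q_total = 34.7 kW

34.7


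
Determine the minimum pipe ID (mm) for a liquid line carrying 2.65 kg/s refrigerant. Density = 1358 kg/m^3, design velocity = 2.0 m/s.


A = m_dot / (rho * v) = 2.65 / (1358 * 2.0) = 0.0009756995582 m^2
d = sqrt(4*A/pi) * 1000
d = 35.2 mm

35.2


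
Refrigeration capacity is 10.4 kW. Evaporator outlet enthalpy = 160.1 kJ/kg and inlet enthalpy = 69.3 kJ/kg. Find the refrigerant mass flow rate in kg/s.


dh = 160.1 - 69.3 = 90.8 kJ/kg
m_dot = Q / dh = 10.4 / 90.8 = 0.1145 kg/s

0.1145


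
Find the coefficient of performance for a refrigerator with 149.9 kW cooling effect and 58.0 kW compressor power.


COP = Q_evap / W
COP = 149.9 / 58.0
COP = 2.584

2.584


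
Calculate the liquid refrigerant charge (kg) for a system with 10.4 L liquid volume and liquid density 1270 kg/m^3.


Charge = V * rho / 1000
Charge = 10.4 * 1270 / 1000
Charge = 13.21 kg

13.21


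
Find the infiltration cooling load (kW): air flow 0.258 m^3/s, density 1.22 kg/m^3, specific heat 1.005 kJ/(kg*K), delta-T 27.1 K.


Q = V_dot * rho * cp * dT
Q = 0.258 * 1.22 * 1.005 * 27.1
Q = 8.573 kW

8.573


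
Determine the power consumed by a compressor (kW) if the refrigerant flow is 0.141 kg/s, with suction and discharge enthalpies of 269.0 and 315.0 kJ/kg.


dh = 315.0 - 269.0 = 46.0 kJ/kg
W = m_dot * dh = 0.141 * 46.0 = 6.49 kW

6.49


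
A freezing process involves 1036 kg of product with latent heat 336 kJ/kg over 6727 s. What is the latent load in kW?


Q_lat = m * h_fg / t
Q_lat = 1036 * 336 / 6727
Q_lat = 51.75 kW

51.75


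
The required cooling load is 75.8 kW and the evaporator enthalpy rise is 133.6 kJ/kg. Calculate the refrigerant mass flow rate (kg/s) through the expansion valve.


m_dot = Q / dh
m_dot = 75.8 / 133.6
m_dot = 0.5674 kg/s

0.5674


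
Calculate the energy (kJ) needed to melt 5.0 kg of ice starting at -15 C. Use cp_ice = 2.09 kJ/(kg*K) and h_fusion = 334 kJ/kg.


Sensible heat = cp * dT = 2.09 * 15 = 31.35 kJ/kg
Total per kg = 31.35 + 334 = 365.35 kJ/kg
Q = m * total = 5.0 * 365.35
Q = 1826.8 kJ

1826.8


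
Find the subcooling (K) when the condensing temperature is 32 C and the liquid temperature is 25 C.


Subcooling = T_cond - T_liquid
Subcooling = 32 - 25
Subcooling = 7 K

7


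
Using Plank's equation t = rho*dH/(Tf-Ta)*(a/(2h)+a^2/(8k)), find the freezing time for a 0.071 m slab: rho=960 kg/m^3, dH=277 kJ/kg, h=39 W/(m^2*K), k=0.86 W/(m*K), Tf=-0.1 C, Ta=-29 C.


dT = -0.1 - (-29) = 28.9 K
term1 = a/(2h) = 0.071/(2*39) = 0.0009102564103
term2 = a^2/(8k) = 0.071^2/(8*0.86) = 0.0007327034884
t = rho*dH*1000/dT * (term1 + term2)
t = 960*277*1000/28.9 * (0.0009102564103 + 0.0007327034884)
t = 15118 s

15118
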